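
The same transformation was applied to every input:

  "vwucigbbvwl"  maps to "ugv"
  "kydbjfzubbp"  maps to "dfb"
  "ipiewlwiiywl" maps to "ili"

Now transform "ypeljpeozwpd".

epz

The transformation: delete the last 2 characters, then keep one character in every 3, starting at position 3 (positions 3rd, 6th, 9th, ...).
On "ypeljpeozwpd": the first step gives "ypeljpeozw", and the second then gives "epz".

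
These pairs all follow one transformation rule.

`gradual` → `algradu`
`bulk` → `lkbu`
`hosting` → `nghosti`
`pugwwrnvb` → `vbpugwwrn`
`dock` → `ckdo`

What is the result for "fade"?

defa

Looking at the pairs, the operation is to move the last 2 characters to the front (rotate right by 2).
So "fade" becomes "defa".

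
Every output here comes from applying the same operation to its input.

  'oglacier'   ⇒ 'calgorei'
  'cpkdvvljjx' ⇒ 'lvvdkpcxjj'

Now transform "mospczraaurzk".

uaarzcpsomkzr

Looking at the pairs, the operation is to move the last 3 characters to the front (rotate right by 3), then reverse the string.
"mospczraaurzk" → "rzkmospczraau" → "uaarzcpsomkzr".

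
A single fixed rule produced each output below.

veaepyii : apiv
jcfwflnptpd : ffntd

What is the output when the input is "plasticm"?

atcp

The rule is to move the first character to the end, then keep every other character starting from the second (positions 2nd, 4th, 6th, ...).
Applying that to "plasticm" gives "atcp".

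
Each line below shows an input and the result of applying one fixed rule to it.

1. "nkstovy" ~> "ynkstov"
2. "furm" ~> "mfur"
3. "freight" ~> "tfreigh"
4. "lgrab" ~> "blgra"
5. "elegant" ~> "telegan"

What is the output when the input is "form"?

What's happening: move the last character to the front.
On "form" that produces "mfor".

mfor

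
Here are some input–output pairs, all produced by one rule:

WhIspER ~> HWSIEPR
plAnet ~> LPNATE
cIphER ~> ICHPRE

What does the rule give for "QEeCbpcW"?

Looking at the pairs, the operation is to swap each adjacent pair of characters (1↔2, 3↔4, ...), then convert every letter to uppercase.
Working it through for "QEeCbpcW": intermediate "EQCepbWc", final "EQCEPBWC".

EQCEPBWC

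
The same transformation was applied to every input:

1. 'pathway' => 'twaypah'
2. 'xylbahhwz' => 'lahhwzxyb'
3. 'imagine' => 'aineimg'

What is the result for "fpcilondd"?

clonddfpi

Rule — move the first 3 characters to the end (rotate left by 3), then swap the first and last characters.
Starting from "fpcilondd": after the first operation, "ilonddfpc"; after the second, "clonddfpi".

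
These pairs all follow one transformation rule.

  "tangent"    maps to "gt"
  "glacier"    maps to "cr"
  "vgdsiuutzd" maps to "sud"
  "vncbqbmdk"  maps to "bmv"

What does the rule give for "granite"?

What's happening: move the first 2 characters to the end (rotate left by 2), then keep one character in every 3, starting at position 2 (positions 2nd, 5th, 8th, ...).
So "granite" becomes "ne".

ne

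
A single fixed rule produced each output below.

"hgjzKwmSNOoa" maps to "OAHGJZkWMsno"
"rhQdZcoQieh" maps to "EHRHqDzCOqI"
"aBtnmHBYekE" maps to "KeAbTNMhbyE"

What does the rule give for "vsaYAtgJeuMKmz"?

The transformation: flip the case of every letter, then move the last 2 characters to the front (rotate right by 2).
Starting from "vsaYAtgJeuMKmz": after the first operation, "VSAyaTGjEUmkMZ"; after the second, "MZVSAyaTGjEUmk".
(Check on "hgjzKwmSNOoa": → "HGJZkWMsnoOA" → "OAHGJZkWMsno" ✓)

MZVSAyaTGjEUmk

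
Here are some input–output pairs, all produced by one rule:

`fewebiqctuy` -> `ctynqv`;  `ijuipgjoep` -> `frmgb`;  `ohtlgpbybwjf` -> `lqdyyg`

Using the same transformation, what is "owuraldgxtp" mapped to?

lrxaum

The rule is to shift every letter 3 places backward in the alphabet (wrapping around), then keep every other character starting from the first (positions 1st, 3rd, 5th, ...).
On "owuraldgxtp": the first step gives "ltroxiaduqm", and the second then gives "lrxaum".
(Check on "fewebiqctuy": → "cbtbyfnzqrv" → "ctynqv" ✓)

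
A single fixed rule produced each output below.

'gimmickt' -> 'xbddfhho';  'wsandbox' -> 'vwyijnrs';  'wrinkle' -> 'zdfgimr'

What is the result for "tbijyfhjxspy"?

Looking at the pairs, the operation is to sort the characters into alphabetical order, then shift every letter 5 places backward in the alphabet (wrapping around).
Working it through for "tbijyfhjxspy": intermediate "bfhijjpstxyy", final "wacdeeknostt".

wacdeeknostt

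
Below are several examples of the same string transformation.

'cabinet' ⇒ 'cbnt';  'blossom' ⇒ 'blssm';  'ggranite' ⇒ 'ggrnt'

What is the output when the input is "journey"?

jrny

In each case the input is transformed by: remove every vowel.
For "journey" the result is "jrny".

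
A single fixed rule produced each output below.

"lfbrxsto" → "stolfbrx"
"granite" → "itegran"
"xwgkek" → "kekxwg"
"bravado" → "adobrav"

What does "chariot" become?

In each case the input is transformed by: move the last 3 characters to the front (rotate right by 3).
"chariot" → "iotchar".

iotchar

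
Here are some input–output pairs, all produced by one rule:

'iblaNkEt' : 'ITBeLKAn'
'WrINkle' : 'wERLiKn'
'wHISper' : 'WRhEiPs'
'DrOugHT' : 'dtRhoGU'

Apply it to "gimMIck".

GKICMim

In each case the input is transformed by: flip the case of every letter, then take characters alternately from the front and the back (1st, last, 2nd, 2nd-last, ...).
Working it through for "gimMIck": intermediate "GIMmiCK", final "GKICMim".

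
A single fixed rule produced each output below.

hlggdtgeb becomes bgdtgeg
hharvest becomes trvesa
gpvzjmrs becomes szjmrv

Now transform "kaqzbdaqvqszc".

Rule — delete the first 2 characters, then swap the first and last characters.
For "kaqzbdaqvqszc" the result is "czbdaqvqszq".

czbdaqvqszq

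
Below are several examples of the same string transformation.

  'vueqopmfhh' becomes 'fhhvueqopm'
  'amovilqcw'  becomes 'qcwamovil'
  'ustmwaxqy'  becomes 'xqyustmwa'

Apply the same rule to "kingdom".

Looking at the pairs, the operation is to move the last 3 characters to the front (rotate right by 3).
"kingdom" → "domking".

domking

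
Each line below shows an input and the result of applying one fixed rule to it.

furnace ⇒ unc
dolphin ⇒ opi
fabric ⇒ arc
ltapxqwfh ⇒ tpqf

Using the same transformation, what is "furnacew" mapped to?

The pattern: keep every other character starting from the second (positions 2nd, 4th, 6th, ...).
Applying that to "furnacew" gives "uncw".

uncw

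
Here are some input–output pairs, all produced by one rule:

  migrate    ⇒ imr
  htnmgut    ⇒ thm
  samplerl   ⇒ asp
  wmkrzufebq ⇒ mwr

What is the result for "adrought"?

dao

Looking at the pairs, the operation is to swap each adjacent pair of characters (1↔2, 3↔4, ...), then keep only the first 3 characters.
"adrought" → "dao".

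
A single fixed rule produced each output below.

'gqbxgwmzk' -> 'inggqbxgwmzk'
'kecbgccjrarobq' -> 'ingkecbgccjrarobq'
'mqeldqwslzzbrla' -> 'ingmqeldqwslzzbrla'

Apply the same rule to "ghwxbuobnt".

Looking at the pairs, the operation is to prepend "ing".
For "ghwxbuobnt" the result is "ingghwxbuobnt".

ingghwxbuobnt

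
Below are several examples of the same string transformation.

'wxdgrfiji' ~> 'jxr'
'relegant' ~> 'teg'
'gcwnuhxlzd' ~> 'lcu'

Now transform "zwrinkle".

Looking at the pairs, the operation is to keep one character in every 3, starting at position 2 (positions 2nd, 5th, 8th, ...), then move the last character to the front.
For "zwrinkle", step one produces "wne"; step two turns that into "ewn".

ewn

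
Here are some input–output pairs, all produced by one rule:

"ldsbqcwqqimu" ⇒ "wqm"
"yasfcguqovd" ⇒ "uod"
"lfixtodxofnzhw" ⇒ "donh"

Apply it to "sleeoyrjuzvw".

ruv

The pattern: keep every other character starting from the first (positions 1st, 3rd, 5th, ...), then delete the first 3 characters.
On "sleeoyrjuzvw": the first step gives "seoruv", and the second then gives "ruv".
(Check on "yasfcguqovd": → "yscuod" → "uod" ✓)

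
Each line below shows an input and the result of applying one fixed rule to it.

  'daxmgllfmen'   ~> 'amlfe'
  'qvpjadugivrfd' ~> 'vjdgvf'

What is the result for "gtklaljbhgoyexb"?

Each output is the input with this applied: keep every other character starting from the second (positions 2nd, 4th, 6th, ...).
Applying that to "gtklaljbhgoyexb" gives "tllbgyx".

tllbgyx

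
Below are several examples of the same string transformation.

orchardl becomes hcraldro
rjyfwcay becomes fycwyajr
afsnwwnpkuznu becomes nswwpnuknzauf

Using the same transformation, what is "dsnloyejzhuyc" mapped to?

In each case the input is transformed by: move the first 2 characters to the end (rotate left by 2), then swap each adjacent pair of characters (1↔2, 3↔4, ...).
Applying both steps to "dsnloyejzhuyc": "nloyejzhuycds", then "lnyojehzyudcs".
(Check on "rjyfwcay": → "yfwcayrj" → "fycwyajr" ✓)

lnyojehzyudcs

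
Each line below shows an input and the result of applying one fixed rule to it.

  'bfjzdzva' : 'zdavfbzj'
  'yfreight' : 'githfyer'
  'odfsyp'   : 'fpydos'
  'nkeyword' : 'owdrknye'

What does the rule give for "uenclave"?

aleveucn

Looking at the pairs, the operation is to swap each adjacent pair of characters (1↔2, 3↔4, ...), then swap the front and back halves of the string.
For "uenclave", step one produces "eucnalev"; step two turns that into "aleveucn".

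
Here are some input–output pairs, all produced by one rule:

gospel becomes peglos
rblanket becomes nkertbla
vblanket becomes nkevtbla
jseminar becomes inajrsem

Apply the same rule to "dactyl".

In each case the input is transformed by: swap the first and last characters, then swap the front and back halves of the string.
Applying both steps to "dactyl": "lactyd", then "tydlac".

tydlac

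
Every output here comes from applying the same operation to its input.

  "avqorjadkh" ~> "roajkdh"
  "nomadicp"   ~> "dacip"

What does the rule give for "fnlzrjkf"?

The pattern: delete the first 3 characters, then swap each adjacent pair of characters (1↔2, 3↔4, ...).
Working it through for "fnlzrjkf": intermediate "zrjkf", final "rzkjf".

rzkjf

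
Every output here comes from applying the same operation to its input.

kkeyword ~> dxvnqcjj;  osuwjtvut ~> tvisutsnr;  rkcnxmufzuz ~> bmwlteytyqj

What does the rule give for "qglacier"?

In each case the input is transformed by: move the first 2 characters to the end (rotate left by 2), then shift every letter 1 place backward in the alphabet (wrapping around).
Working it through for "qglacier": intermediate "lacierqg", final "kzbhdqpf".

kzbhdqpf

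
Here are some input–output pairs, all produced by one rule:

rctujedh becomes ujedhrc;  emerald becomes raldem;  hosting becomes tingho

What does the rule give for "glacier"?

The rule is to move the first 2 characters to the end (rotate left by 2), then delete the first character.
Applying both steps to "glacier": "aciergl", then "ciergl".

ciergl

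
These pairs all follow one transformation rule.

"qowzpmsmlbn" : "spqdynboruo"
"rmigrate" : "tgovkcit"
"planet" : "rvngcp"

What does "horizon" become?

jpqqtbk

The transformation: take characters alternately from the front and the back (1st, last, 2nd, 2nd-last, ...), then shift every letter 2 places forward in the alphabet (wrapping around).
Working it through for "horizon": intermediate "hnoorzi", final "jpqqtbk".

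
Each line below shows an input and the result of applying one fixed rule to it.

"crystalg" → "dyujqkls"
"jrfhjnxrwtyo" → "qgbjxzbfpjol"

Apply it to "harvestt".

llzsjnwk

The transformation: shift every letter 8 places backward in the alphabet (wrapping around), then move the last 2 characters to the front (rotate right by 2).
So "harvestt" becomes "llzsjnwk".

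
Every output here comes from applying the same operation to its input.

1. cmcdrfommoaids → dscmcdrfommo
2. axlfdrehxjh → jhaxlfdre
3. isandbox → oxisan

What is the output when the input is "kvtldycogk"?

The transformation: move the last 2 characters to the front (rotate right by 2), then delete the last 2 characters.
For "kvtldycogk", step one produces "gkkvtldyco"; step two turns that into "gkkvtldy".

gkkvtldy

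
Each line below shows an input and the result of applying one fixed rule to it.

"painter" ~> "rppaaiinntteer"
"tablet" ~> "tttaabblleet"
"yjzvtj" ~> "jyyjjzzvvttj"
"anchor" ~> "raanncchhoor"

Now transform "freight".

In each case the input is transformed by: double every character, then move the last character to the front.
Doing the same to "freight": "tffrreeiigghht".

tffrreeiigghht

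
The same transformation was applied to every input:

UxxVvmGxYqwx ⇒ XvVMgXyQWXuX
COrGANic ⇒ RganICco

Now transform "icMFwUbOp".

mfWuBoPIC

Looking at the pairs, the operation is to move the first 2 characters to the end (rotate left by 2), then flip the case of every letter.
So "icMFwUbOp" becomes "mfWuBoPIC".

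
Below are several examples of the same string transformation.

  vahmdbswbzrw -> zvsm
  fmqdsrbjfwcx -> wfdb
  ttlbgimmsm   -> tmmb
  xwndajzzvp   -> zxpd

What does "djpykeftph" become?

yhfd

The rule is to keep one character in every 3, starting at position 1 (positions 1st, 4th, 7th, ...), then sort the characters into reverse alphabetical order.
Applying both steps to "djpykeftph": "dyfh", then "yhfd".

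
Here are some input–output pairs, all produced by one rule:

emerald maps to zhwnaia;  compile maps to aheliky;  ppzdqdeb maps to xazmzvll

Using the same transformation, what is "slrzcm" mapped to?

What's happening: shift every letter 4 places backward in the alphabet (wrapping around), then reverse the string.
Starting from "slrzcm": after the first operation, "ohnvyi"; after the second, "iyvnho".
(Check on "ppzdqdeb": → "llvzmzax" → "xazmzvll" ✓)

iyvnho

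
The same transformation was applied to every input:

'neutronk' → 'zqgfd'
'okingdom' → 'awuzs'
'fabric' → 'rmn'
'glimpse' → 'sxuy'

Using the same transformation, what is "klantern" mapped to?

Looking at the pairs, the operation is to delete the last 3 characters, then shift every letter 12 places forward in the alphabet (wrapping around).
Applying both steps to "klantern": "klant", then "wxmzf".

wxmzf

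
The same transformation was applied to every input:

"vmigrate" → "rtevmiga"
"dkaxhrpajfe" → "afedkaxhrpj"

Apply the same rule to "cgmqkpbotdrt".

Each output is the input with this applied: move the last 3 characters to the front (rotate right by 3), then swap the first and last characters.
Working it through for "cgmqkpbotdrt": intermediate "drtcgmqkpbot", final "trtcgmqkpbod".

trtcgmqkpbod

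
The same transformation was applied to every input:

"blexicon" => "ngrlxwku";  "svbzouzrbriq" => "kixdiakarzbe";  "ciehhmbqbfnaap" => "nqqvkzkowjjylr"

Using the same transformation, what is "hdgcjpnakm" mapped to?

plsywjtvqm

In each case the input is transformed by: shift every letter 9 places forward in the alphabet (wrapping around), then move the first 2 characters to the end (rotate left by 2).
Applying that to "hdgcjpnakm" gives "plsywjtvqm".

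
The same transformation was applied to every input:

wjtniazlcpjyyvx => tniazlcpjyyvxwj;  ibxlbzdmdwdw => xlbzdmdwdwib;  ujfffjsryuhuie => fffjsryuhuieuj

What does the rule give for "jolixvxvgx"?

The pattern: move the first 2 characters to the end (rotate left by 2).
For "jolixvxvgx" the result is "lixvxvgxjo".

lixvxvgxjo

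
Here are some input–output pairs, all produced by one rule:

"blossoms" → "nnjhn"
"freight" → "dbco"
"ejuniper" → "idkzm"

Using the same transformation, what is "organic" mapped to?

The rule is to shift every letter 5 places backward in the alphabet (wrapping around), then delete the first 3 characters.
Applying both steps to "organic": "jmbvidx", then "vidx".

vidx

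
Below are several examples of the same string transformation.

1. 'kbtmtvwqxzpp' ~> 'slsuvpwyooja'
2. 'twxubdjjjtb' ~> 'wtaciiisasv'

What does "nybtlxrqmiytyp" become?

In each case the input is transformed by: shift every letter 1 place backward in the alphabet (wrapping around), then move the first 2 characters to the end (rotate left by 2).
On "nybtlxrqmiytyp": the first step gives "mxaskwqplhxsxo", and the second then gives "askwqplhxsxomx".

askwqplhxsxomx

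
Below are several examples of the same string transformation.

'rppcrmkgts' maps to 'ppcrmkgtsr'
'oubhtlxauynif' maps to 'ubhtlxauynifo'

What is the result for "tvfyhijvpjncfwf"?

Looking at the pairs, the operation is to move the first character to the end.
"tvfyhijvpjncfwf" → "vfyhijvpjncfwft".

vfyhijvpjncfwft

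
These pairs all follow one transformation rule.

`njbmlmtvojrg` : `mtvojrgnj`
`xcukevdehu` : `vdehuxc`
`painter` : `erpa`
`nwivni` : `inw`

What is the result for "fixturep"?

Each output is the input with this applied: move the first 2 characters to the end (rotate left by 2), then delete the first 3 characters.
"fixturep" → "repfi".

repfi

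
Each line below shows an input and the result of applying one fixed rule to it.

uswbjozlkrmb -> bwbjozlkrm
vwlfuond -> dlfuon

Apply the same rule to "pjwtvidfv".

In each case the input is transformed by: delete the first 2 characters, then move the last character to the front.
"pjwtvidfv" → "wtvidfv" → "vwtvidf".

vwtvidf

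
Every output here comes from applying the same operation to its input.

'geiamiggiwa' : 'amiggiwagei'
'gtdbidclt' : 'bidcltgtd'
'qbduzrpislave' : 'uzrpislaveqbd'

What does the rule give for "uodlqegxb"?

What's happening: move the first 3 characters to the end (rotate left by 3).
Applying that to "uodlqegxb" gives "lqegxbuod".

lqegxbuod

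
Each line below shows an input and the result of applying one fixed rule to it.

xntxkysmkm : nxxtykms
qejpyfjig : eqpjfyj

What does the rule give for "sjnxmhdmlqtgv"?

jsxnhmmdqlt

Rule — delete the last 2 characters, then swap each adjacent pair of characters (1↔2, 3↔4, ...).
For "sjnxmhdmlqtgv", step one produces "sjnxmhdmlqt"; step two turns that into "jsxnhmmdqlt".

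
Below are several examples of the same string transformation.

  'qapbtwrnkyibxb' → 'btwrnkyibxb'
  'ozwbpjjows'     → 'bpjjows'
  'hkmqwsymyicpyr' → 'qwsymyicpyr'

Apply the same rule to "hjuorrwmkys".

orrwmkys

The transformation: delete the first 3 characters.
Applying that to "hjuorrwmkys" gives "orrwmkys".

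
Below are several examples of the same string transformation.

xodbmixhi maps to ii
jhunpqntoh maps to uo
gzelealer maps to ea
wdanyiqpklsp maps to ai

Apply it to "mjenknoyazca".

The transformation: keep one character in every 3, starting at position 3 (positions 3rd, 6th, 9th, ...), then keep only the vowels.
On "mjenknoyazca": the first step gives "enaa", and the second then gives "eaa".

eaa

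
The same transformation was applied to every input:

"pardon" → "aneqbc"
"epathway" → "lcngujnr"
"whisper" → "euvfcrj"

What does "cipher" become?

evcurp

The pattern: swap the first and last characters, then shift every letter 13 places forward in the alphabet (wrapping around) — i.e. ROT13.
Applying both steps to "cipher": "riphec", then "evcurp".
(Check on "whisper": → "rhispew" → "euvfcrj" ✓)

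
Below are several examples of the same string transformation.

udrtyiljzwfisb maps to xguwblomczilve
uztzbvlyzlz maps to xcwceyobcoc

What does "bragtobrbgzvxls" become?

eudjwreuejcyaov

Rule — shift every letter 3 places forward in the alphabet (wrapping around).
For "bragtobrbgzvxls" the result is "eudjwreuejcyaov".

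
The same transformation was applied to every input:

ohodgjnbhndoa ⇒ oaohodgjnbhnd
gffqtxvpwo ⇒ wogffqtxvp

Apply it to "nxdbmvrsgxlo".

lonxdbmvrsgx

Each output is the input with this applied: move the last 2 characters to the front (rotate right by 2).
On "nxdbmvrsgxlo" that produces "lonxdbmvrsgx".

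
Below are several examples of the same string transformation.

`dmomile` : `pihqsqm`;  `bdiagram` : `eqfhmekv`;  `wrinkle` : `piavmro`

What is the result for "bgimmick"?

gofkmqqm

What's happening: shift every letter 4 places forward in the alphabet (wrapping around), then move the last 2 characters to the front (rotate right by 2).
Working it through for "bgimmick": intermediate "fkmqqmgo", final "gofkmqqm".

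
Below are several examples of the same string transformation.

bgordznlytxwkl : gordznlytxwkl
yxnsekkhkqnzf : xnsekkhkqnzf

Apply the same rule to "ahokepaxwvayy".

hokepaxwvayy

The transformation: delete the first character.
Applying that to "ahokepaxwvayy" gives "hokepaxwvayy".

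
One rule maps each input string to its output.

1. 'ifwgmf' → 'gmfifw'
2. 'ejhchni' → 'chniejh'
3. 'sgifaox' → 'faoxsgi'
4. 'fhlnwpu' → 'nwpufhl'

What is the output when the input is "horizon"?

The rule is to move the first 3 characters to the end (rotate left by 3).
Applying that to "horizon" gives "izonhor".

izonhor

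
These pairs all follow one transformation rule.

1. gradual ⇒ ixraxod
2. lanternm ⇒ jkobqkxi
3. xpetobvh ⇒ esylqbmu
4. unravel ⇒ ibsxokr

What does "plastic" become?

zfqpxim

The transformation: reverse the string, then shift every letter 3 places backward in the alphabet (wrapping around).
Working it through for "plastic": intermediate "citsalp", final "zfqpxim".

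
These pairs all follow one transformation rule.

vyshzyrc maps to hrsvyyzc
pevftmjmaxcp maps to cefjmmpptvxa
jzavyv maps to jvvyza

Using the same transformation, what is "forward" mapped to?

What's happening: sort the characters into alphabetical order, then move the first character to the end.
Working it through for "forward": intermediate "adforrw", final "dforrwa".
(Check on "pevftmjmaxcp": → "acefjmmpptvx" → "cefjmmpptvxa" ✓)

dforrwa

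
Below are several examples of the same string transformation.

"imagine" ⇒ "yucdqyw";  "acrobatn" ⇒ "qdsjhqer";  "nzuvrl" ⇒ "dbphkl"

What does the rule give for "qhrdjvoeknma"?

gqxchdtazule

What's happening: take characters alternately from the front and the back (1st, last, 2nd, 2nd-last, ...), then shift every letter 10 places backward in the alphabet (wrapping around).
Applying both steps to "qhrdjvoeknma": "qahmrndkjevo", then "gqxchdtazule".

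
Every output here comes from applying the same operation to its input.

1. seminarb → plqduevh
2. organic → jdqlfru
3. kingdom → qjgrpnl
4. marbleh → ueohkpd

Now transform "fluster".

Looking at the pairs, the operation is to move the first 2 characters to the end (rotate left by 2), then shift every letter 3 places forward in the alphabet (wrapping around).
For "fluster", step one produces "usterfl"; step two turns that into "xvwhuio".

xvwhuio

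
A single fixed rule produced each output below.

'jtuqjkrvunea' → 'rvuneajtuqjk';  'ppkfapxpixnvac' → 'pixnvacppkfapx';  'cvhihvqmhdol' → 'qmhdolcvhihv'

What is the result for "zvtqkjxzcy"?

The rule is to swap the front and back halves of the string.
So "zvtqkjxzcy" becomes "jxzcyzvtqk".

jxzcyzvtqk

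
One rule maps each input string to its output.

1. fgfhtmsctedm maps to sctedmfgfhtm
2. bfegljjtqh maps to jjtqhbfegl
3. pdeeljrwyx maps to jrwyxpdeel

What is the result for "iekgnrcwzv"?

rcwzviekgn

Each output is the input with this applied: swap the front and back halves of the string.
"iekgnrcwzv" → "rcwzviekgn".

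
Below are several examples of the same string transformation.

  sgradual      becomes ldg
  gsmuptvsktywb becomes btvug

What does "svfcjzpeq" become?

qzf

The rule is to reverse the string, then keep one character in every 3, starting at position 1 (positions 1st, 4th, 7th, ...).
On "svfcjzpeq": the first step gives "qepzjcfvs", and the second then gives "qzf".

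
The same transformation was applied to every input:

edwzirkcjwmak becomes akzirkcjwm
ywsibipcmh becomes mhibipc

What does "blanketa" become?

tanke

The pattern: delete the first 3 characters, then move the last 2 characters to the front (rotate right by 2).
On "blanketa": the first step gives "nketa", and the second then gives "tanke".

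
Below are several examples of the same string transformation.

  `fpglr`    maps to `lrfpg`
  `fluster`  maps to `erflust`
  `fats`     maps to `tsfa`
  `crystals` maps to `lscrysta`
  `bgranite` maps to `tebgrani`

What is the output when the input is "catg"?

tgca

The pattern: move the last 2 characters to the front (rotate right by 2).
Doing the same to "catg": "tgca".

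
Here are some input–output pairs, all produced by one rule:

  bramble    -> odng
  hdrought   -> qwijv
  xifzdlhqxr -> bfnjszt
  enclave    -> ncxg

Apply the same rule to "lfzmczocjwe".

The rule is to delete the first 3 characters, then shift every letter 2 places forward in the alphabet (wrapping around).
For "lfzmczocjwe", step one produces "mczocjwe"; step two turns that into "oebqelyg".

oebqelyg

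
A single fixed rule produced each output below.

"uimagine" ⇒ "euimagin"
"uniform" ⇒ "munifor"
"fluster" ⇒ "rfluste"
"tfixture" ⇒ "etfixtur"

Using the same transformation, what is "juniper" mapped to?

The rule is to move the last character to the front.
"juniper" → "rjunipe".

rjunipe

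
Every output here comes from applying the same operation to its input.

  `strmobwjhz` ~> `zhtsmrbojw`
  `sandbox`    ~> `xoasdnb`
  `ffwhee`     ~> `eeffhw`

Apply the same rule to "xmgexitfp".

pfmxegixt

Each output is the input with this applied: move the last 2 characters to the front (rotate right by 2), then swap each adjacent pair of characters (1↔2, 3↔4, ...).
For "xmgexitfp", step one produces "fpxmgexit"; step two turns that into "pfmxegixt".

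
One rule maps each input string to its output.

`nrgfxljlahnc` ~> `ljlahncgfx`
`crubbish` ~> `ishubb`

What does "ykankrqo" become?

rqoank

In each case the input is transformed by: delete the first 2 characters, then move the first 3 characters to the end (rotate left by 3).
Starting from "ykankrqo": after the first operation, "ankrqo"; after the second, "rqoank".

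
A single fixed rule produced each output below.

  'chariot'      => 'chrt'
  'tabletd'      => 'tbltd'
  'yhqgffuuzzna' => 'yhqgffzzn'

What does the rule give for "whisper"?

whspr

What's happening: remove every vowel.
On "whisper" that produces "whspr".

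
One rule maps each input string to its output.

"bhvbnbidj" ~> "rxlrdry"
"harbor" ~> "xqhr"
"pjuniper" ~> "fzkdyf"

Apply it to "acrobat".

qsher

What's happening: shift every letter 10 places backward in the alphabet (wrapping around), then delete the last 2 characters.
Working it through for "acrobat": intermediate "qsherqj", final "qsher".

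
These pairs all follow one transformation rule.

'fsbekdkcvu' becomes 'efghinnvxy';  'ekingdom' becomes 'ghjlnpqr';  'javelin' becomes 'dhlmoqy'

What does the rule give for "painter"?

The pattern: sort the characters into alphabetical order, then shift every letter 3 places forward in the alphabet (wrapping around).
Working it through for "painter": intermediate "aeinprt", final "dhlqsuw".

dhlqsuw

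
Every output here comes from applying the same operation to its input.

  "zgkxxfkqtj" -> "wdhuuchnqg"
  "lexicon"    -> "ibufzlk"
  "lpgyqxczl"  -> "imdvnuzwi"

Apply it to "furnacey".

crokxzbv

Rule — shift every letter 3 places backward in the alphabet (wrapping around).
Doing the same to "furnacey": "crokxzbv".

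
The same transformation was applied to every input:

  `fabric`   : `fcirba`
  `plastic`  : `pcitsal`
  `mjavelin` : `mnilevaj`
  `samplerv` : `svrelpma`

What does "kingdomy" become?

The pattern: move the first character to the end, then reverse the string.
On "kingdomy": the first step gives "ingdomyk", and the second then gives "kymodgni".

kymodgni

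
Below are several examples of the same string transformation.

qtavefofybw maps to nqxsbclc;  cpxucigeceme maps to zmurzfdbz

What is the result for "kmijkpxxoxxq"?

hjfghmuul

The pattern: shift every letter 3 places backward in the alphabet (wrapping around), then delete the last 3 characters.
"kmijkpxxoxxq" → "hjfghmuuluun" → "hjfghmuul".
(Check on "qtavefofybw": → "nqxsbclcvyt" → "nqxsbclc" ✓)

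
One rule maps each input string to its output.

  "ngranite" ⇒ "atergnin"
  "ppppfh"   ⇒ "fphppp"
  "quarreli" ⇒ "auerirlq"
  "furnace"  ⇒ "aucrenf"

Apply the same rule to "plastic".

atcsipl

The rule is to sort the characters into alphabetical order, then take characters alternately from the front and the back (1st, last, 2nd, 2nd-last, ...).
Applying both steps to "plastic": "acilpst", then "atcsipl".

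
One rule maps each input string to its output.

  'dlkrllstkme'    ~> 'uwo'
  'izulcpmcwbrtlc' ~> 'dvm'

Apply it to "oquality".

sdi

What's happening: shift every letter 10 places forward in the alphabet (wrapping around), then keep only the last 3 characters.
"oquality" → "yaekvsdi" → "sdi".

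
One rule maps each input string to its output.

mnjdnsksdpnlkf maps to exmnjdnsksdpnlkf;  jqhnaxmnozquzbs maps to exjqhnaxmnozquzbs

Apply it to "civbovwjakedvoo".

excivbovwjakedvoo

Looking at the pairs, the operation is to prepend "ex".
For "civbovwjakedvoo" the result is "excivbovwjakedvoo".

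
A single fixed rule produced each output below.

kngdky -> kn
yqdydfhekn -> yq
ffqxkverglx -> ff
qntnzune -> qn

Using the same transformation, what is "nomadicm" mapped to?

The rule is to keep only the first 2 characters.
"nomadicm" → "no".

no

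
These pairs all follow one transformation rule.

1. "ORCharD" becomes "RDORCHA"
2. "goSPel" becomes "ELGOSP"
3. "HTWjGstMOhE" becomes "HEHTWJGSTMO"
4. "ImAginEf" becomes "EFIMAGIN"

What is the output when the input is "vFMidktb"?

The rule is to move the last 2 characters to the front (rotate right by 2), then convert every letter to uppercase.
Starting from "vFMidktb": after the first operation, "tbvFMidk"; after the second, "TBVFMIDK".

TBVFMIDK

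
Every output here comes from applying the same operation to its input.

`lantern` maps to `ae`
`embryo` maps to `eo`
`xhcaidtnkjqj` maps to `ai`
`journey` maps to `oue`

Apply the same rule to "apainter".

aaie

Rule — keep only the vowels.
Doing the same to "apainter": "aaie".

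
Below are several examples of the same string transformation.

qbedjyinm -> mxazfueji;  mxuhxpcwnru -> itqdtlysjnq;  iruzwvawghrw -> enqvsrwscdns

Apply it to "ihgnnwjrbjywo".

edcjjsfnxfusk

In each case the input is transformed by: shift every letter 4 places backward in the alphabet (wrapping around).
Doing the same to "ihgnnwjrbjywo": "edcjjsfnxfusk".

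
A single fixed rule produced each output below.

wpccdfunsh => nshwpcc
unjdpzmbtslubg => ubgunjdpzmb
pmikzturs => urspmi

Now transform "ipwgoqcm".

qcmip

The transformation: move the last 3 characters to the front (rotate right by 3), then delete the last 3 characters.
For "ipwgoqcm", step one produces "qcmipwgo"; step two turns that into "qcmip".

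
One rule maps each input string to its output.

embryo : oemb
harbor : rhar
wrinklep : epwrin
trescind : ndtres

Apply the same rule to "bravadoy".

Rule — swap the front and back halves of the string, then delete the first 2 characters.
Starting from "bravadoy": after the first operation, "adoybrav"; after the second, "oybrav".

oybrav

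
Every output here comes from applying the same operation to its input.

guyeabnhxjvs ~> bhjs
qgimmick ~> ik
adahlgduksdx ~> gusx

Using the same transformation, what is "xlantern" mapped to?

en

The rule is to keep every other character starting from the second (positions 2nd, 4th, 6th, ...), then delete the first 2 characters.
On "xlantern": the first step gives "lnen", and the second then gives "en".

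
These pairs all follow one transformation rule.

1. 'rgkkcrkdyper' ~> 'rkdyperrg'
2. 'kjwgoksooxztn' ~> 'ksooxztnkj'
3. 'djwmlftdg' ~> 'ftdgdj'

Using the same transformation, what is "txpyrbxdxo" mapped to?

bxdxotx

The transformation: move the first 2 characters to the end (rotate left by 2), then delete the first 3 characters.
For "txpyrbxdxo" the result is "bxdxotx".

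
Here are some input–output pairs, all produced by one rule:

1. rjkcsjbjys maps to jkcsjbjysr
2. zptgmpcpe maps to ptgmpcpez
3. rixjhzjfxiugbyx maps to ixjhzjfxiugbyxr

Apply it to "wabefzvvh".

What's happening: move the first character to the end.
Applying that to "wabefzvvh" gives "abefzvvhw".

abefzvvhw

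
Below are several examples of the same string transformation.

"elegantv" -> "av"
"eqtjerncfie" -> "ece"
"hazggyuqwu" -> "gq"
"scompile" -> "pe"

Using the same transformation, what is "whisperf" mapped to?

Each output is the input with this applied: keep one character in every 3, starting at position 2 (positions 2nd, 5th, 8th, ...), then delete the first character.
Applying that to "whisperf" gives "pf".

pf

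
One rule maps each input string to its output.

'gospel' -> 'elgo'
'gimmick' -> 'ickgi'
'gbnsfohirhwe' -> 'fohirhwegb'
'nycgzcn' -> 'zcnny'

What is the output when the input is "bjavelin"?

The pattern: move the first 2 characters to the end (rotate left by 2), then delete the first 2 characters.
So "bjavelin" becomes "elinbj".

elinbj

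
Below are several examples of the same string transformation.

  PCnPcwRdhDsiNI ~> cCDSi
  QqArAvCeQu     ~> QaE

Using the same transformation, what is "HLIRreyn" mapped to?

Looking at the pairs, the operation is to keep one character in every 3, starting at position 2 (positions 2nd, 5th, 8th, ...), then flip the case of every letter.
Starting from "HLIRreyn": after the first operation, "Lrn"; after the second, "lRN".

lRN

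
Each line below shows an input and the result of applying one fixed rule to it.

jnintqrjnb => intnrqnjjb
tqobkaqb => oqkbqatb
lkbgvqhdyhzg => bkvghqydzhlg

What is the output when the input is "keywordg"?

yeowdrkg

Each output is the input with this applied: move the first character to the end, then swap each adjacent pair of characters (1↔2, 3↔4, ...).
On "keywordg": the first step gives "eywordgk", and the second then gives "yeowdrkg".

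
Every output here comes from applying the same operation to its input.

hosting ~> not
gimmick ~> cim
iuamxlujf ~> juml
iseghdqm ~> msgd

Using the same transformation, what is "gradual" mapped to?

ard

Rule — keep every other character starting from the second (positions 2nd, 4th, 6th, ...), then move the last character to the front.
So "gradual" becomes "ard".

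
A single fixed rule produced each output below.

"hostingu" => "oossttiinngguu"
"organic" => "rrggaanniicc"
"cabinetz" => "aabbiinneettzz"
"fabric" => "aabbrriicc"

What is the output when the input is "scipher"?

cciipphheerr

The transformation: delete the first character, then double every character.
Working it through for "scipher": intermediate "cipher", final "cciipphheerr".
(Check on "organic": → "rganic" → "rrggaanniicc" ✓)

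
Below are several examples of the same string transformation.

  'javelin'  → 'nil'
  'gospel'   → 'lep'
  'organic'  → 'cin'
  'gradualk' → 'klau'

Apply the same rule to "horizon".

The transformation: take characters alternately from the front and the back (1st, last, 2nd, 2nd-last, ...), then keep every other character starting from the second (positions 2nd, 4th, 6th, ...).
On "horizon": the first step gives "hnoorzi", and the second then gives "noz".

noz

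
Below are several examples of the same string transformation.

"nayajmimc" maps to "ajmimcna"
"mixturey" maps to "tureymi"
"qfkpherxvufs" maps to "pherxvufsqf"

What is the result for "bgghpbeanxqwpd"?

Rule — move the first 3 characters to the end (rotate left by 3), then delete the last character.
Applying both steps to "bgghpbeanxqwpd": "hpbeanxqwpdbgg", then "hpbeanxqwpdbg".

hpbeanxqwpdbg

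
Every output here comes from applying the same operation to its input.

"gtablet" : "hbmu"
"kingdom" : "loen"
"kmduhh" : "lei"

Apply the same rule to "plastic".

qbud

The transformation: keep every other character starting from the first (positions 1st, 3rd, 5th, ...), then shift every letter 1 place forward in the alphabet (wrapping around).
Doing the same to "plastic": "qbud".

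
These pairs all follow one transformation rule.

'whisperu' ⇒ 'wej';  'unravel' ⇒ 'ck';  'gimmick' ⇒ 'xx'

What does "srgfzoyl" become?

The transformation: shift every letter 11 places backward in the alphabet (wrapping around), then keep one character in every 3, starting at position 2 (positions 2nd, 5th, 8th, ...).
"srgfzoyl" → "hgvuodna" → "goa".

goa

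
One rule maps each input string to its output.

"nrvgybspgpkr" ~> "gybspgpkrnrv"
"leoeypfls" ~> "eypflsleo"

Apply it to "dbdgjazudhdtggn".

Each output is the input with this applied: move the first 3 characters to the end (rotate left by 3).
So "dbdgjazudhdtggn" becomes "gjazudhdtggndbd".

gjazudhdtggndbd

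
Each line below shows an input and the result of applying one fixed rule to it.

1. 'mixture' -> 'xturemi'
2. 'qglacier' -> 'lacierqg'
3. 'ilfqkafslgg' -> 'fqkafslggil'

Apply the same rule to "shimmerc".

Looking at the pairs, the operation is to move the first 2 characters to the end (rotate left by 2).
So "shimmerc" becomes "immercsh".

immercsh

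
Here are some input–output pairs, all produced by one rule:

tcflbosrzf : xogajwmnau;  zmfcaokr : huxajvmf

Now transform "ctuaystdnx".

Looking at the pairs, the operation is to shift every letter 5 places backward in the alphabet (wrapping around), then swap each adjacent pair of characters (1↔2, 3↔4, ...).
For "ctuaystdnx", step one produces "xopvtnoyis"; step two turns that into "oxvpntyosi".

oxvpntyosi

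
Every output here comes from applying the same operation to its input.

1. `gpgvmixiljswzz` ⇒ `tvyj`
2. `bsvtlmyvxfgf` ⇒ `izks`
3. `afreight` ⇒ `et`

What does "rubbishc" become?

Rule — keep one character in every 3, starting at position 3 (positions 3rd, 6th, 9th, ...), then shift every letter 13 places forward in the alphabet (wrapping around) — i.e. ROT13.
For "rubbishc", step one produces "bs"; step two turns that into "of".

of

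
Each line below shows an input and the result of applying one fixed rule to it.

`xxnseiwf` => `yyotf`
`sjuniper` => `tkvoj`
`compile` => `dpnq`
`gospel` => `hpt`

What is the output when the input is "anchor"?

What's happening: delete the last 3 characters, then shift every letter 1 place forward in the alphabet (wrapping around).
Starting from "anchor": after the first operation, "anc"; after the second, "bod".
(Check on "xxnseiwf": → "xxnse" → "yyotf" ✓)

bod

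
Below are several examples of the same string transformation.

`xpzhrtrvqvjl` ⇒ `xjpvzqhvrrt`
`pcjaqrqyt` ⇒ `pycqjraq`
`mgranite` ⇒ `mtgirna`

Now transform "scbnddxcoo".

The pattern: delete the last character, then take characters alternately from the front and the back (1st, last, 2nd, 2nd-last, ...).
Starting from "scbnddxcoo": after the first operation, "scbnddxco"; after the second, "soccbxndd".

soccbxndd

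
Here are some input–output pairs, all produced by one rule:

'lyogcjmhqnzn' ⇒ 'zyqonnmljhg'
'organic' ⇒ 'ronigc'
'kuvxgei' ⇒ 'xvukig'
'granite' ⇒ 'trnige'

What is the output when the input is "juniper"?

urpnji

In each case the input is transformed by: sort the characters into reverse alphabetical order, then delete the last character.
"juniper" → "urpnji".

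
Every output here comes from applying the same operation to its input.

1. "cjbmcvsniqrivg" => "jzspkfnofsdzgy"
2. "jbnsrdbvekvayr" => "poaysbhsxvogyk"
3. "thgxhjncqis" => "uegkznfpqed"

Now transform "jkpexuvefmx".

bursbcjughm

The transformation: shift every letter 3 places backward in the alphabet (wrapping around), then move the first 3 characters to the end (rotate left by 3).
"jkpexuvefmx" → "ghmbursbcju" → "bursbcjughm".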